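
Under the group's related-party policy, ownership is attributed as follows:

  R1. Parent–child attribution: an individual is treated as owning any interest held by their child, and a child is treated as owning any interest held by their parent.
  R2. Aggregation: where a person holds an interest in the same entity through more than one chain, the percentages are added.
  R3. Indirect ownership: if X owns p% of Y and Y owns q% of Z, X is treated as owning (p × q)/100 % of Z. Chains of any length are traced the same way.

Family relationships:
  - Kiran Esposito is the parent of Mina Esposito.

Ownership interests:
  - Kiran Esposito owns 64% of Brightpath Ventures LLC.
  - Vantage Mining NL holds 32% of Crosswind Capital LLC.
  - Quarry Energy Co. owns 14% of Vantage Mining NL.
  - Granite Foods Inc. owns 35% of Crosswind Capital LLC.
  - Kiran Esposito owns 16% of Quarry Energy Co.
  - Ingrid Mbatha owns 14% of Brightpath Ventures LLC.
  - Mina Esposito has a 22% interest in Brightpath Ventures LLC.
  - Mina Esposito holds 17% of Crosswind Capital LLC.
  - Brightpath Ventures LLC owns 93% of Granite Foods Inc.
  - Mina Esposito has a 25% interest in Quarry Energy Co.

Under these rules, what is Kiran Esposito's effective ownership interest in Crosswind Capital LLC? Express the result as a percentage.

By parent–child attribution (R1), Kiran Esposito is treated as also owning Mina Esposito's interest in Quarry Energy Co, giving 16% + 25% = 41%.
By parent–child attribution (R1), Kiran Esposito is treated as also owning Mina Esposito's interest in Brightpath Ventures LLC, giving 64% + 22% = 86%.
By parent–child attribution (R1), Kiran Esposito is treated as owning Mina Esposito's 17% interest in Crosswind Capital LLC.
Chain via Quarry Energy Co. → Vantage Mining NL (R3): 41% × 14% × 32% = 1.8368% of Crosswind Capital LLC.
Chain via Brightpath Ventures LLC → Granite Foods Inc. (R3): 86% × 93% × 35% = 27.993% of Crosswind Capital LLC.
Direct interest in Crosswind Capital LLC: 17%.
Aggregating (R2): 1.8368% + 27.993% + 17% = 46.8298%.

46.8298%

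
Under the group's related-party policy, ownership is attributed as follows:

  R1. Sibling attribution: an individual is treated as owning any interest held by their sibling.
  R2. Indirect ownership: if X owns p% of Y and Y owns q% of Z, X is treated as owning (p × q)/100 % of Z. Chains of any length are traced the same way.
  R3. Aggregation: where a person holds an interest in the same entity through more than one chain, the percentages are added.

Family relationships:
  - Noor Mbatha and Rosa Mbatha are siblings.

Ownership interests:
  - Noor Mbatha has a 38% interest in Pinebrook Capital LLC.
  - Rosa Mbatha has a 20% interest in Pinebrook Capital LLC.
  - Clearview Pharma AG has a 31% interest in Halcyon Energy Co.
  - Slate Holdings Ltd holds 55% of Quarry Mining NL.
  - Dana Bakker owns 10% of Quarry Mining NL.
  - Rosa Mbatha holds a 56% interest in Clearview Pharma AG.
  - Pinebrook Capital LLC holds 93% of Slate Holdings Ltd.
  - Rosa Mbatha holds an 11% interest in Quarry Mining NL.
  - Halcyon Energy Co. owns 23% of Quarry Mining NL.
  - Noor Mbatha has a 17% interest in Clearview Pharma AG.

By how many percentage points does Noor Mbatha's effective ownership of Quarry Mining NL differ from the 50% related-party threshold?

By sibling attribution (R1), Noor Mbatha is treated as also owning Rosa Mbatha's interest in Pinebrook Capital LLC, giving 38% + 20% = 58%.
By sibling attribution (R1), Noor Mbatha is treated as also owning Rosa Mbatha's interest in Clearview Pharma AG, giving 17% + 56% = 73%.
By sibling attribution (R1), Noor Mbatha is treated as owning Rosa Mbatha's 11% interest in Quarry Mining NL.
Chain via Pinebrook Capital LLC → Slate Holdings Ltd (R2): 58% × 93% × 55% = 29.667% of Quarry Mining NL.
Chain via Clearview Pharma AG → Halcyon Energy Co. (R2): 73% × 31% × 23% = 5.2049% of Quarry Mining NL.
Direct interest in Quarry Mining NL: 11%.
Aggregating (R3): 29.667% + 5.2049% + 11% = 45.8719%.
45.8719% falls short of the 50% threshold by 4.1281 percentage points.

4.1281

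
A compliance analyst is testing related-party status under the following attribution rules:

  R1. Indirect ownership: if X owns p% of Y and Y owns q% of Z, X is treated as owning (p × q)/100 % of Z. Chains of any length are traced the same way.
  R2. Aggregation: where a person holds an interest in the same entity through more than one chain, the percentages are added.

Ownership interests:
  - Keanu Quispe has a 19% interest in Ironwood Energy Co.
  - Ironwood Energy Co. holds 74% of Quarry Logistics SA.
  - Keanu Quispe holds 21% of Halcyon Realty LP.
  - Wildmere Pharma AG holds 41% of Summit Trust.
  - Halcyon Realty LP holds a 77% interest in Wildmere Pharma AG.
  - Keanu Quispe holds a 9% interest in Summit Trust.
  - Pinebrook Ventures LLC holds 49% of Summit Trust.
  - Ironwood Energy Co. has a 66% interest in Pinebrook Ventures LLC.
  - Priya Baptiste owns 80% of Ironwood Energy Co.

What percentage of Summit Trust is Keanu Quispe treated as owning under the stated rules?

21.7743%

Chain via Halcyon Realty LP → Wildmere Pharma AG (R1): 21% × 77% × 41% = 6.6297% of Summit Trust.
Chain via Ironwood Energy Co. → Pinebrook Ventures LLC (R1): 19% × 66% × 49% = 6.1446% of Summit Trust.
Direct interest in Summit Trust: 9%.
Aggregating (R2): 6.6297% + 6.1446% + 9% = 21.7743%.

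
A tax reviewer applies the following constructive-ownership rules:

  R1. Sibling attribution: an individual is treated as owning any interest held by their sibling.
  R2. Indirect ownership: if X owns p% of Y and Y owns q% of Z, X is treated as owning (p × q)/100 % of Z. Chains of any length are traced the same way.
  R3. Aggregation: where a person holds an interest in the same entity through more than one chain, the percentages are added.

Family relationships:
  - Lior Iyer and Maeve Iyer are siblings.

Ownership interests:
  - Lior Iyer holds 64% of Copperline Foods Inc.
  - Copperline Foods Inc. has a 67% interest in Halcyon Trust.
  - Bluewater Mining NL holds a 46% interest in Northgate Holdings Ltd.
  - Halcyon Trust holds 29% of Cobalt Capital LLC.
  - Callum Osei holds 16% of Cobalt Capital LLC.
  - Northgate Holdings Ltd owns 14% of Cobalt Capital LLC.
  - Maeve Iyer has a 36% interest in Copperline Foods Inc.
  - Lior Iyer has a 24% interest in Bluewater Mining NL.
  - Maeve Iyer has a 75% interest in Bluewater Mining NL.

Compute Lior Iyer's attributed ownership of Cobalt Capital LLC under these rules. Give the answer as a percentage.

By sibling attribution (R1), Lior Iyer is treated as also owning Maeve Iyer's interest in Copperline Foods Inc, giving 64% + 36% = 100%.
By sibling attribution (R1), Lior Iyer is treated as also owning Maeve Iyer's interest in Bluewater Mining NL, giving 24% + 75% = 99%.
Chain via Copperline Foods Inc. → Halcyon Trust (R2): 100% × 67% × 29% = 19.43% of Cobalt Capital LLC.
Chain via Bluewater Mining NL → Northgate Holdings Ltd (R2): 99% × 46% × 14% = 6.3756% of Cobalt Capital LLC.
Aggregating (R3): 19.43% + 6.3756% = 25.8056%.

25.8056%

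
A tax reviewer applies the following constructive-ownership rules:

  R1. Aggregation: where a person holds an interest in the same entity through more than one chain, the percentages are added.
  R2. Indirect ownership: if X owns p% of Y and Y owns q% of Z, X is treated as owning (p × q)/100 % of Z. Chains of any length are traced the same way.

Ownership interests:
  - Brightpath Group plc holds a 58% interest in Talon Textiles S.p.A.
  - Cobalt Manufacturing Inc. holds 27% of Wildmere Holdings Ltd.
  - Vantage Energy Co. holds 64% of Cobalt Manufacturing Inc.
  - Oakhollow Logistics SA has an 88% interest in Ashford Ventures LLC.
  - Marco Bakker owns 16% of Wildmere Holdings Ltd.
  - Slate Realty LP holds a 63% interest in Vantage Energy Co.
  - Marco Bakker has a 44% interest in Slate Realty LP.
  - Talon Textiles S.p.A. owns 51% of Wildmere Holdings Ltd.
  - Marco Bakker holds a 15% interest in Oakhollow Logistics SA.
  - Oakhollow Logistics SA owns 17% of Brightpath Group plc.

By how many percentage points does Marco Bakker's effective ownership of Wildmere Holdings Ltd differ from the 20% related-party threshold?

Chain via Slate Realty LP → Vantage Energy Co. → Cobalt Manufacturing Inc. (R2): 44% × 63% × 64% × 27% = 4.790016% of Wildmere Holdings Ltd.
Chain via Oakhollow Logistics SA → Brightpath Group plc → Talon Textiles S.p.A. (R2): 15% × 17% × 58% × 51% = 0.75429% of Wildmere Holdings Ltd.
Direct interest in Wildmere Holdings Ltd: 16%.
Aggregating (R1): 4.790016% + 0.75429% + 16% = 21.544306%.
21.544306% exceeds the 20% threshold by 1.544306 percentage points.

1.544306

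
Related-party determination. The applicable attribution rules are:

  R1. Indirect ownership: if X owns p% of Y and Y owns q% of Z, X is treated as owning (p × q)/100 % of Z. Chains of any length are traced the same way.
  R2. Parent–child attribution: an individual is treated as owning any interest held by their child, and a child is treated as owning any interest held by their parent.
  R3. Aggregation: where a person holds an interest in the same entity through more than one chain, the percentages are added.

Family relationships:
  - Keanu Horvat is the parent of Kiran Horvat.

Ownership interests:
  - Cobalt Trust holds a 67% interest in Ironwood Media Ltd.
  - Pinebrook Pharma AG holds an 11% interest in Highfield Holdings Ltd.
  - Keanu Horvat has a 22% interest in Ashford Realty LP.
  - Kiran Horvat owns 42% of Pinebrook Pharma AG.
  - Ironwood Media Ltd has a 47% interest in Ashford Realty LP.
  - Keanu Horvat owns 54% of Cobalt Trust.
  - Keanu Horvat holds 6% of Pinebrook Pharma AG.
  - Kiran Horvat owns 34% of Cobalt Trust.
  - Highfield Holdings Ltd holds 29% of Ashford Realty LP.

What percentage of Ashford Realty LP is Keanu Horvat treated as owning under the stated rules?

51.2424%

By parent–child attribution (R2), Keanu Horvat is treated as also owning Kiran Horvat's interest in Pinebrook Pharma AG, giving 6% + 42% = 48%.
By parent–child attribution (R2), Keanu Horvat is treated as also owning Kiran Horvat's interest in Cobalt Trust, giving 54% + 34% = 88%.
Chain via Pinebrook Pharma AG → Highfield Holdings Ltd (R1): 48% × 11% × 29% = 1.5312% of Ashford Realty LP.
Chain via Cobalt Trust → Ironwood Media Ltd (R1): 88% × 67% × 47% = 27.7112% of Ashford Realty LP.
Direct interest in Ashford Realty LP: 22%.
Aggregating (R3): 1.5312% + 27.7112% + 22% = 51.2424%.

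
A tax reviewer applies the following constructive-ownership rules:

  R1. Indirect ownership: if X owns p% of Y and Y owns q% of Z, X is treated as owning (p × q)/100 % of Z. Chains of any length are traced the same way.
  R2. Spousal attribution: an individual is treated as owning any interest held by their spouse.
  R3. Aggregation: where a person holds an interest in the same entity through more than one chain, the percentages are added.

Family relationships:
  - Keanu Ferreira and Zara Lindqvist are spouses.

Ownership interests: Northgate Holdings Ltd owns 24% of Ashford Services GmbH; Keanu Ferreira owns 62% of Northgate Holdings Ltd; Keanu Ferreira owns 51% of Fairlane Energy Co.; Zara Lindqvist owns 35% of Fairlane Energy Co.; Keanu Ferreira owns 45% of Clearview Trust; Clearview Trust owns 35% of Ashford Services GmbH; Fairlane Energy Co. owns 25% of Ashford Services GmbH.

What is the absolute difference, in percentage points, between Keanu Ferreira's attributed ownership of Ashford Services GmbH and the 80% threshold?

27.87

By spousal attribution (R2), Keanu Ferreira is treated as also owning Zara Lindqvist's interest in Fairlane Energy Co, giving 51% + 35% = 86%.
Chain via Clearview Trust (R1): 45% × 35% = 15.75% of Ashford Services GmbH.
Chain via Fairlane Energy Co. (R1): 86% × 25% = 21.5% of Ashford Services GmbH.
Chain via Northgate Holdings Ltd (R1): 62% × 24% = 14.88% of Ashford Services GmbH.
Aggregating (R3): 15.75% + 21.5% + 14.88% = 52.13%.
52.13% falls short of the 80% threshold by 27.87 percentage points.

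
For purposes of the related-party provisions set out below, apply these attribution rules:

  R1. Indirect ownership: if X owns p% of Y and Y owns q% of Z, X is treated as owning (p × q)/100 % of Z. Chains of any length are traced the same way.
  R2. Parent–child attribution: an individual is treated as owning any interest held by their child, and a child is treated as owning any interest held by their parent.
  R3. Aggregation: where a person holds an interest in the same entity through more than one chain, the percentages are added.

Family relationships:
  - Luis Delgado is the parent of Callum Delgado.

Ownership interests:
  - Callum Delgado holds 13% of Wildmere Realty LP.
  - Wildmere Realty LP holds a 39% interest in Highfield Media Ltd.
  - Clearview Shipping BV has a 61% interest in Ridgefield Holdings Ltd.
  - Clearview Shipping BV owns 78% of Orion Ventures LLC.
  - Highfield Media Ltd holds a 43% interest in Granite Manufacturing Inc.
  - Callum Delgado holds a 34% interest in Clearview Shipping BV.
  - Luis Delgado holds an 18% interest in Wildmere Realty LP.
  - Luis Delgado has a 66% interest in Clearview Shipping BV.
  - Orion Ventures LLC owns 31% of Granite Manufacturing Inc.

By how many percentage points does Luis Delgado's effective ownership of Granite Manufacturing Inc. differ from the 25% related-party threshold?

4.3787

By parent–child attribution (R2), Luis Delgado is treated as also owning Callum Delgado's interest in Clearview Shipping BV, giving 66% + 34% = 100%.
By parent–child attribution (R2), Luis Delgado is treated as also owning Callum Delgado's interest in Wildmere Realty LP, giving 18% + 13% = 31%.
Chain via Clearview Shipping BV → Orion Ventures LLC (R1): 100% × 78% × 31% = 24.18% of Granite Manufacturing Inc.
Chain via Wildmere Realty LP → Highfield Media Ltd (R1): 31% × 39% × 43% = 5.1987% of Granite Manufacturing Inc.
Aggregating (R3): 24.18% + 5.1987% = 29.3787%.
29.3787% exceeds the 25% threshold by 4.3787 percentage points.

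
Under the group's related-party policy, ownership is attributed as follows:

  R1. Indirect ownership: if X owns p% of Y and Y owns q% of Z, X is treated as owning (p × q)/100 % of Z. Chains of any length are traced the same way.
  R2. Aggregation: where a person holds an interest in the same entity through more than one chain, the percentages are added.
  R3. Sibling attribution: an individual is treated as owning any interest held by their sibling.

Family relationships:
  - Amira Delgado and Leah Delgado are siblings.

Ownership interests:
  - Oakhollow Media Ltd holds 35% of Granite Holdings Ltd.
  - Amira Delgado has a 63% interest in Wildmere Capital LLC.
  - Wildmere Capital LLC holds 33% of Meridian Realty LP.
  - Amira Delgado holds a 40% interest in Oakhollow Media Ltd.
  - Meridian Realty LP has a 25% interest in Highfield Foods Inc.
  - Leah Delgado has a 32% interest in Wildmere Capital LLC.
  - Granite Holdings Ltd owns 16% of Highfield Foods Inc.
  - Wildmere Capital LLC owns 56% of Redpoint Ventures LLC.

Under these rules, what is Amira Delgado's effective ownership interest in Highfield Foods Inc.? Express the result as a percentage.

10.0775%

By sibling attribution (R3), Amira Delgado is treated as also owning Leah Delgado's interest in Wildmere Capital LLC, giving 63% + 32% = 95%.
Chain via Oakhollow Media Ltd → Granite Holdings Ltd (R1): 40% × 35% × 16% = 2.24% of Highfield Foods Inc.
Chain via Wildmere Capital LLC → Meridian Realty LP (R1): 95% × 33% × 25% = 7.8375% of Highfield Foods Inc.
Aggregating (R2): 2.24% + 7.8375% = 10.0775%.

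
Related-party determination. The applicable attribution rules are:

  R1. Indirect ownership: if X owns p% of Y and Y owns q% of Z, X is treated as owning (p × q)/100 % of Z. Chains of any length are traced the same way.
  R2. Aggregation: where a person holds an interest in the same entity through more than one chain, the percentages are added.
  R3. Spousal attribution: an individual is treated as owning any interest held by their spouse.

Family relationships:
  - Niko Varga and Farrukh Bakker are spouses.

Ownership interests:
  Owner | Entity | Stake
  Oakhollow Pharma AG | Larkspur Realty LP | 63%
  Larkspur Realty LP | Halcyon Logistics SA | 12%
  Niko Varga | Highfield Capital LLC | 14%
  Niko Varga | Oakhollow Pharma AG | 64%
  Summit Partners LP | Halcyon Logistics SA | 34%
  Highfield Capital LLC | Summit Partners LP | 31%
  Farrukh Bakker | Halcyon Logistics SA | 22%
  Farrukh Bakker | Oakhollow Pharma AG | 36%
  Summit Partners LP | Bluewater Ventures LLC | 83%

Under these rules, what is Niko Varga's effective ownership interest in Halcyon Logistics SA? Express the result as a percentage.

31.0356%

By spousal attribution (R3), Niko Varga is treated as also owning Farrukh Bakker's interest in Oakhollow Pharma AG, giving 64% + 36% = 100%.
By spousal attribution (R3), Niko Varga is treated as owning Farrukh Bakker's 22% interest in Halcyon Logistics SA.
Chain via Oakhollow Pharma AG → Larkspur Realty LP (R1): 100% × 63% × 12% = 7.56% of Halcyon Logistics SA.
Chain via Highfield Capital LLC → Summit Partners LP (R1): 14% × 31% × 34% = 1.4756% of Halcyon Logistics SA.
Direct interest in Halcyon Logistics SA: 22%.
Aggregating (R2): 7.56% + 1.4756% + 22% = 31.0356%.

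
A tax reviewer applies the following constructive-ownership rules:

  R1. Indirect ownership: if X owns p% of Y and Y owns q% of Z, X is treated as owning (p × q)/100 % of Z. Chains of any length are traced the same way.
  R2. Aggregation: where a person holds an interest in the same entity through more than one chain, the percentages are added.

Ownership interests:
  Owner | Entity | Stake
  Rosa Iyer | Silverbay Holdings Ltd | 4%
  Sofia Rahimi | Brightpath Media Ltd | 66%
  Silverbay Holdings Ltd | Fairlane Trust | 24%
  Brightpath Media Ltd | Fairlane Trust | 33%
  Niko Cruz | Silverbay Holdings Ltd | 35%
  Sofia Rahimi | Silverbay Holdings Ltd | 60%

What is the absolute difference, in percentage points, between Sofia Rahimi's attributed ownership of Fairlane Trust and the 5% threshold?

Chain via Silverbay Holdings Ltd (R1): 60% × 24% = 14.4% of Fairlane Trust.
Chain via Brightpath Media Ltd (R1): 66% × 33% = 21.78% of Fairlane Trust.
Aggregating (R2): 14.4% + 21.78% = 36.18%.
36.18% exceeds the 5% threshold by 31.18 percentage points.

31.18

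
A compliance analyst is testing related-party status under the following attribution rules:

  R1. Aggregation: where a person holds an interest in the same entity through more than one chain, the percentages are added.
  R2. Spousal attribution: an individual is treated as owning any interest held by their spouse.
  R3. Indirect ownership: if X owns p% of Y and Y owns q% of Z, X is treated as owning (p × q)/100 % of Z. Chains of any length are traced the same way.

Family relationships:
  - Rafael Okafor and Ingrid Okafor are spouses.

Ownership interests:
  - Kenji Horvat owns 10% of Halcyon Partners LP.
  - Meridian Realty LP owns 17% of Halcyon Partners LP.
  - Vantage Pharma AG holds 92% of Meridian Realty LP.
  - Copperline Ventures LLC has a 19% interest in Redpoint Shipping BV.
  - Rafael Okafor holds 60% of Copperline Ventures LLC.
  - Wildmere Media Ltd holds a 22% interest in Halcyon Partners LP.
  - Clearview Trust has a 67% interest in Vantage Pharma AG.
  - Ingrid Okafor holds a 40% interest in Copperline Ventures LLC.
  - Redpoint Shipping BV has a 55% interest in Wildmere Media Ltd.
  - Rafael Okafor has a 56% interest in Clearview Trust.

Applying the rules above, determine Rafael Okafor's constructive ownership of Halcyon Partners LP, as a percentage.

8.167128%

By spousal attribution (R2), Rafael Okafor is treated as also owning Ingrid Okafor's interest in Copperline Ventures LLC, giving 60% + 40% = 100%.
Chain via Clearview Trust → Vantage Pharma AG → Meridian Realty LP (R3): 56% × 67% × 92% × 17% = 5.868128% of Halcyon Partners LP.
Chain via Copperline Ventures LLC → Redpoint Shipping BV → Wildmere Media Ltd (R3): 100% × 19% × 55% × 22% = 2.299% of Halcyon Partners LP.
Aggregating (R1): 5.868128% + 2.299% = 8.167128%.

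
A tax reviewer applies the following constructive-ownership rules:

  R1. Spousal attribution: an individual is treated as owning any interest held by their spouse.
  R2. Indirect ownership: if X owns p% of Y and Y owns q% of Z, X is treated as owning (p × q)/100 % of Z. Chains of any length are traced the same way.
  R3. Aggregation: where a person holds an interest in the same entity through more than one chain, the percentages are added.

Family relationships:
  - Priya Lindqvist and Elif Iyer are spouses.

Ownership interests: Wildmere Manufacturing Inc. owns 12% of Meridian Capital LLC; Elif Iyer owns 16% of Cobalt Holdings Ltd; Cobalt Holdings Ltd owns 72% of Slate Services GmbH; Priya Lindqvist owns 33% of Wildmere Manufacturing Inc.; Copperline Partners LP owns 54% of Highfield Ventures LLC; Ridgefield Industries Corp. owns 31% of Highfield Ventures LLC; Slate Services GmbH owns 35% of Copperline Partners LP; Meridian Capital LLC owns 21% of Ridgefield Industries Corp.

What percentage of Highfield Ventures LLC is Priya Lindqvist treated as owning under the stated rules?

By spousal attribution (R1), Priya Lindqvist is treated as owning Elif Iyer's 16% interest in Cobalt Holdings Ltd.
Chain via Wildmere Manufacturing Inc. → Meridian Capital LLC → Ridgefield Industries Corp. (R2): 33% × 12% × 21% × 31% = 0.257796% of Highfield Ventures LLC.
Chain via Cobalt Holdings Ltd → Slate Services GmbH → Copperline Partners LP (R2): 16% × 72% × 35% × 54% = 2.17728% of Highfield Ventures LLC.
Aggregating (R3): 0.257796% + 2.17728% = 2.435076%.

2.435076%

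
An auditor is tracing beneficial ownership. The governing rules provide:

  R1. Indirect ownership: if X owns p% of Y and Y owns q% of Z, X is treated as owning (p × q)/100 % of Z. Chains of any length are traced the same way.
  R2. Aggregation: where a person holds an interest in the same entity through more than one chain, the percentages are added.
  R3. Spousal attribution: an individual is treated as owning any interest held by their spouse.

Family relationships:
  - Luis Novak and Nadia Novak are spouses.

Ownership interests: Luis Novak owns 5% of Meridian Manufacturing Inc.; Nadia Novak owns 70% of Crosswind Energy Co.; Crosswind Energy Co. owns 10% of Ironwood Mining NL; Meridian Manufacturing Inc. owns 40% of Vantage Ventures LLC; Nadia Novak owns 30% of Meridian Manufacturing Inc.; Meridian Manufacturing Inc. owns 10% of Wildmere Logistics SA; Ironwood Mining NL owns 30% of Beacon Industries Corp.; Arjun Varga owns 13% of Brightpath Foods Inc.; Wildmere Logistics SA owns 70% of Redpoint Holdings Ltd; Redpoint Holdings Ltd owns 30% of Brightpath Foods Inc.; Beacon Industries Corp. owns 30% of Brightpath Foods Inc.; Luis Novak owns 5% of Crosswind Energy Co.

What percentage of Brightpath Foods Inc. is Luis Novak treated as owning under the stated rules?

By spousal attribution (R3), Luis Novak is treated as also owning Nadia Novak's interest in Crosswind Energy Co, giving 5% + 70% = 75%.
By spousal attribution (R3), Luis Novak is treated as also owning Nadia Novak's interest in Meridian Manufacturing Inc, giving 5% + 30% = 35%.
Chain via Crosswind Energy Co. → Ironwood Mining NL → Beacon Industries Corp. (R1): 75% × 10% × 30% × 30% = 0.675% of Brightpath Foods Inc.
Chain via Meridian Manufacturing Inc. → Wildmere Logistics SA → Redpoint Holdings Ltd (R1): 35% × 10% × 70% × 30% = 0.735% of Brightpath Foods Inc.
Aggregating (R2): 0.675% + 0.735% = 1.41%.

1.41%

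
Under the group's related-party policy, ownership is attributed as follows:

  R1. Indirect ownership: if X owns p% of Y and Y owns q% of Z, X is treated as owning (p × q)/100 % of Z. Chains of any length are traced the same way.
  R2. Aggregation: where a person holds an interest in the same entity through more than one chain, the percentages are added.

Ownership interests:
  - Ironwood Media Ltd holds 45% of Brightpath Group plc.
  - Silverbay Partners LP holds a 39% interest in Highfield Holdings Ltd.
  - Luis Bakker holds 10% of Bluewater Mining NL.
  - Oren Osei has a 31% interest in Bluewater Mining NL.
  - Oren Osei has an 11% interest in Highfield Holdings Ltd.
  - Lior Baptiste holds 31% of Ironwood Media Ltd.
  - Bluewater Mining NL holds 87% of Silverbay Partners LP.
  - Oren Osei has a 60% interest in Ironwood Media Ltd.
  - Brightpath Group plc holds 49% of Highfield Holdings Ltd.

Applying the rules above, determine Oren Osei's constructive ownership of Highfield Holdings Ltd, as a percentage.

34.7483%

Chain via Bluewater Mining NL → Silverbay Partners LP (R1): 31% × 87% × 39% = 10.5183% of Highfield Holdings Ltd.
Chain via Ironwood Media Ltd → Brightpath Group plc (R1): 60% × 45% × 49% = 13.23% of Highfield Holdings Ltd.
Direct interest in Highfield Holdings Ltd: 11%.
Aggregating (R2): 10.5183% + 13.23% + 11% = 34.7483%.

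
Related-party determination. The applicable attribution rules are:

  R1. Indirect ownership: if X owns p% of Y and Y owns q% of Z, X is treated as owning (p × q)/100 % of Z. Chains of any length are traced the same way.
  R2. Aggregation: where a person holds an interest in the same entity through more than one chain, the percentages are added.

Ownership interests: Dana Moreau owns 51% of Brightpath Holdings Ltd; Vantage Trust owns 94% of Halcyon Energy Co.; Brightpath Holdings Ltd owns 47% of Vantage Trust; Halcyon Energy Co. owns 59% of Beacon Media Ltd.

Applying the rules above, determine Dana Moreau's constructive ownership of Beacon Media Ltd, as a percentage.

13.293762%

Chain via Brightpath Holdings Ltd → Vantage Trust → Halcyon Energy Co. (R1): 51% × 47% × 94% × 59% = 13.293762% of Beacon Media Ltd.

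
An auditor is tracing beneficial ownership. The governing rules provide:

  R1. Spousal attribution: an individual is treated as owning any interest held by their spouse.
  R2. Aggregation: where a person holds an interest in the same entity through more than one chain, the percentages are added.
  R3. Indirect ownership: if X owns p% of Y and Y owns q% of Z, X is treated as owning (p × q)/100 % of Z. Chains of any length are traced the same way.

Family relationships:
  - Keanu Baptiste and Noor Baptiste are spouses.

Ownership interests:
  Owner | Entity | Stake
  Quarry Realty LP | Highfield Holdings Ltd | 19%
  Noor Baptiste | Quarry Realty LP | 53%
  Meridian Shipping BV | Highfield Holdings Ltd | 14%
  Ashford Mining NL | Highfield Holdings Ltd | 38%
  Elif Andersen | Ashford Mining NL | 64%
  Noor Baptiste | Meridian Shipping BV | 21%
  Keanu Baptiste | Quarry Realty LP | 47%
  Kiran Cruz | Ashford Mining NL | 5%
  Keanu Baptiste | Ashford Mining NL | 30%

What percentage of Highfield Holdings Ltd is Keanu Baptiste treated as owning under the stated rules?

By spousal attribution (R1), Keanu Baptiste is treated as also owning Noor Baptiste's interest in Quarry Realty LP, giving 47% + 53% = 100%.
By spousal attribution (R1), Keanu Baptiste is treated as owning Noor Baptiste's 21% interest in Meridian Shipping BV.
Chain via Quarry Realty LP (R3): 100% × 19% = 19% of Highfield Holdings Ltd.
Chain via Ashford Mining NL (R3): 30% × 38% = 11.4% of Highfield Holdings Ltd.
Chain via Meridian Shipping BV (R3): 21% × 14% = 2.94% of Highfield Holdings Ltd.
Aggregating (R2): 19% + 11.4% + 2.94% = 33.34%.

33.34%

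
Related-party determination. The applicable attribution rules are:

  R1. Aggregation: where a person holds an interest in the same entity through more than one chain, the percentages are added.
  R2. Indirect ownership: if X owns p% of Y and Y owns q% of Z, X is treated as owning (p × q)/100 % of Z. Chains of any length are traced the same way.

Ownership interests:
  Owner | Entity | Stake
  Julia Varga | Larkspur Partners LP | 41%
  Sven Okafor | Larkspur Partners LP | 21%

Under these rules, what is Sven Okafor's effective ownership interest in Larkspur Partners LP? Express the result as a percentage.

Direct interest in Larkspur Partners LP: 21%.

21%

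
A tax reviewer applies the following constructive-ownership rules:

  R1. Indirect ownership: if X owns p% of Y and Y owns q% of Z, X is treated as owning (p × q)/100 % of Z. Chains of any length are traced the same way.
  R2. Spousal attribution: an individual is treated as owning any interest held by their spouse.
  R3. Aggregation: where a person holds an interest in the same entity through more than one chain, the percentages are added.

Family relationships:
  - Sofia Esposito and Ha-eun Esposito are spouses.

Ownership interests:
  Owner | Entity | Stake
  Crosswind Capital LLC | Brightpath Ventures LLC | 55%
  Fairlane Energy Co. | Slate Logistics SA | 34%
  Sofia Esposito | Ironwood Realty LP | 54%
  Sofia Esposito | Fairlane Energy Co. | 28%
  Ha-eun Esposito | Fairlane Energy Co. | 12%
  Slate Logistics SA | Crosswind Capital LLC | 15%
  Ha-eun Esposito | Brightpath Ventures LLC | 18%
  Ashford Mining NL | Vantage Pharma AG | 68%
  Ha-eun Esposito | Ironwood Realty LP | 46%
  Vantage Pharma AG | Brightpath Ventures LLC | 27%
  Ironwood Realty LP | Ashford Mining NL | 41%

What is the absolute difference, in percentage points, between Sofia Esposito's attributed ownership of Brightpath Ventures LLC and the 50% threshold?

By spousal attribution (R2), Sofia Esposito is treated as also owning Ha-eun Esposito's interest in Fairlane Energy Co, giving 28% + 12% = 40%.
By spousal attribution (R2), Sofia Esposito is treated as also owning Ha-eun Esposito's interest in Ironwood Realty LP, giving 54% + 46% = 100%.
By spousal attribution (R2), Sofia Esposito is treated as owning Ha-eun Esposito's 18% interest in Brightpath Ventures LLC.
Chain via Fairlane Energy Co. → Slate Logistics SA → Crosswind Capital LLC (R1): 40% × 34% × 15% × 55% = 1.122% of Brightpath Ventures LLC.
Chain via Ironwood Realty LP → Ashford Mining NL → Vantage Pharma AG (R1): 100% × 41% × 68% × 27% = 7.5276% of Brightpath Ventures LLC.
Direct interest in Brightpath Ventures LLC: 18%.
Aggregating (R3): 1.122% + 7.5276% + 18% = 26.6496%.
26.6496% falls short of the 50% threshold by 23.3504 percentage points.

23.3504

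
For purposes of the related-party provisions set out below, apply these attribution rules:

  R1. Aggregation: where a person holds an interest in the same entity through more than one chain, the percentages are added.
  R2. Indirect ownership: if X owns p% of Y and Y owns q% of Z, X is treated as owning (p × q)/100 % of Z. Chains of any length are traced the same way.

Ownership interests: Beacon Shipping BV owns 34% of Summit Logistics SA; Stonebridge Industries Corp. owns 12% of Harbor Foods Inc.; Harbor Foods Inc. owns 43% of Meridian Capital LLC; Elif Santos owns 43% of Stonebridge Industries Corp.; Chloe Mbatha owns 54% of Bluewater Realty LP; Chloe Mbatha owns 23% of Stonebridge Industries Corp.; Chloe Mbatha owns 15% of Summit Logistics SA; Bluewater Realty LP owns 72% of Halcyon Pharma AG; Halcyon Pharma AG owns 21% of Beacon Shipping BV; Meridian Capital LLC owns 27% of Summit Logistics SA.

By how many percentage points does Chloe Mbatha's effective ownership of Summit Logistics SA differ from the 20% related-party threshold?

Chain via Stonebridge Industries Corp. → Harbor Foods Inc. → Meridian Capital LLC (R2): 23% × 12% × 43% × 27% = 0.320436% of Summit Logistics SA.
Chain via Bluewater Realty LP → Halcyon Pharma AG → Beacon Shipping BV (R2): 54% × 72% × 21% × 34% = 2.776032% of Summit Logistics SA.
Direct interest in Summit Logistics SA: 15%.
Aggregating (R1): 0.320436% + 2.776032% + 15% = 18.096468%.
18.096468% falls short of the 20% threshold by 1.903532 percentage points.

1.903532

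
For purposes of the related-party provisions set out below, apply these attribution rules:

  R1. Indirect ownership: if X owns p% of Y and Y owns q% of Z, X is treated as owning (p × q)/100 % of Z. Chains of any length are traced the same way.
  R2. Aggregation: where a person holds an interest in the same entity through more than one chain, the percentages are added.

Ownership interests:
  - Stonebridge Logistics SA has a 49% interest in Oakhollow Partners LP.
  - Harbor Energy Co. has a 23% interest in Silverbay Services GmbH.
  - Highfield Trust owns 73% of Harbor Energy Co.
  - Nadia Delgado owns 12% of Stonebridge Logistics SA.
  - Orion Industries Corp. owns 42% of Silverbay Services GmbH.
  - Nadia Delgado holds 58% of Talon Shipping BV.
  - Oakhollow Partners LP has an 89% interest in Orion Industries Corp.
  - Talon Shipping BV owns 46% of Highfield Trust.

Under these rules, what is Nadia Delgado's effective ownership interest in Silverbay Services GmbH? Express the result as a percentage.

6.677516%

Chain via Talon Shipping BV → Highfield Trust → Harbor Energy Co. (R1): 58% × 46% × 73% × 23% = 4.479572% of Silverbay Services GmbH.
Chain via Stonebridge Logistics SA → Oakhollow Partners LP → Orion Industries Corp. (R1): 12% × 49% × 89% × 42% = 2.197944% of Silverbay Services GmbH.
Aggregating (R2): 4.479572% + 2.197944% = 6.677516%.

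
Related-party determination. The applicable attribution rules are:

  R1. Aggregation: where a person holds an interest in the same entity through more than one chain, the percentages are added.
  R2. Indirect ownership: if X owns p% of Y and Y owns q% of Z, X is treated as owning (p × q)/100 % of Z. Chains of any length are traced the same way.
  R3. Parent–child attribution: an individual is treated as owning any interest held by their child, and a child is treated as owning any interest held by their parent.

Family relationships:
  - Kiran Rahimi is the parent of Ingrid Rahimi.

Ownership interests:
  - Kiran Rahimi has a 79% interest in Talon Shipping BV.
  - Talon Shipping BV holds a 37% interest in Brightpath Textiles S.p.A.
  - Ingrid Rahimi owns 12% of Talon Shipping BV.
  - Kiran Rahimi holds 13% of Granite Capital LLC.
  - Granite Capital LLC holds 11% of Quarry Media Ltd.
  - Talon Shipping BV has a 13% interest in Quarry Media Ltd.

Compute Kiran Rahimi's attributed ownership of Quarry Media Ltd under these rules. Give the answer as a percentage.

13.26%

By parent–child attribution (R3), Kiran Rahimi is treated as also owning Ingrid Rahimi's interest in Talon Shipping BV, giving 79% + 12% = 91%.
Chain via Talon Shipping BV (R2): 91% × 13% = 11.83% of Quarry Media Ltd.
Chain via Granite Capital LLC (R2): 13% × 11% = 1.43% of Quarry Media Ltd.
Aggregating (R1): 11.83% + 1.43% = 13.26%.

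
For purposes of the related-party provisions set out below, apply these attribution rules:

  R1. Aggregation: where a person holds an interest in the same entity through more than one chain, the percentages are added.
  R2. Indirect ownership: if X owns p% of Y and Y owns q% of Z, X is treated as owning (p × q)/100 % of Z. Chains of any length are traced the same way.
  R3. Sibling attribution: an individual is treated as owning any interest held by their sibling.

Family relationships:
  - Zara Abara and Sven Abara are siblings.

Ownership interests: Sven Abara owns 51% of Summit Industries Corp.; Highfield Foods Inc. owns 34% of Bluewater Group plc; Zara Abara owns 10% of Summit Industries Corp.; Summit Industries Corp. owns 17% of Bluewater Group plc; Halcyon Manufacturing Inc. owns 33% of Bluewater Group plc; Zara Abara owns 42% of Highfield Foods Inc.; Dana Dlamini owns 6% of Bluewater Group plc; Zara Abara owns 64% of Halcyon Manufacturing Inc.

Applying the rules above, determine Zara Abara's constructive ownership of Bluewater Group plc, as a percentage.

By sibling attribution (R3), Zara Abara is treated as also owning Sven Abara's interest in Summit Industries Corp, giving 10% + 51% = 61%.
Chain via Halcyon Manufacturing Inc. (R2): 64% × 33% = 21.12% of Bluewater Group plc.
Chain via Summit Industries Corp. (R2): 61% × 17% = 10.37% of Bluewater Group plc.
Chain via Highfield Foods Inc. (R2): 42% × 34% = 14.28% of Bluewater Group plc.
Aggregating (R1): 21.12% + 10.37% + 14.28% = 45.77%.

45.77%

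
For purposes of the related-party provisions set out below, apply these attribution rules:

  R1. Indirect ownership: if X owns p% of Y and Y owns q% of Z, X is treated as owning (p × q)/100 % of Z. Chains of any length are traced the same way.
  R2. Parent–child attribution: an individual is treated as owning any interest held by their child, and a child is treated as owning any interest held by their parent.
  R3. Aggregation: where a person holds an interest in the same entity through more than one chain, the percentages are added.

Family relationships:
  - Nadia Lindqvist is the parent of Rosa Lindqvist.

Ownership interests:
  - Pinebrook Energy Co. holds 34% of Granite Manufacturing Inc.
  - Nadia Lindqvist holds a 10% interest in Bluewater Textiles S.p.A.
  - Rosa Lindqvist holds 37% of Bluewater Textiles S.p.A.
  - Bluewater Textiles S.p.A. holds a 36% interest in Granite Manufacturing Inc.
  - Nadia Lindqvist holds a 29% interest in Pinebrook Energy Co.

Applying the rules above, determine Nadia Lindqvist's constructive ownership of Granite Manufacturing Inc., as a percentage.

26.78%

By parent–child attribution (R2), Nadia Lindqvist is treated as also owning Rosa Lindqvist's interest in Bluewater Textiles S.p.A, giving 10% + 37% = 47%.
Chain via Bluewater Textiles S.p.A. (R1): 47% × 36% = 16.92% of Granite Manufacturing Inc.
Chain via Pinebrook Energy Co. (R1): 29% × 34% = 9.86% of Granite Manufacturing Inc.
Aggregating (R3): 16.92% + 9.86% = 26.78%.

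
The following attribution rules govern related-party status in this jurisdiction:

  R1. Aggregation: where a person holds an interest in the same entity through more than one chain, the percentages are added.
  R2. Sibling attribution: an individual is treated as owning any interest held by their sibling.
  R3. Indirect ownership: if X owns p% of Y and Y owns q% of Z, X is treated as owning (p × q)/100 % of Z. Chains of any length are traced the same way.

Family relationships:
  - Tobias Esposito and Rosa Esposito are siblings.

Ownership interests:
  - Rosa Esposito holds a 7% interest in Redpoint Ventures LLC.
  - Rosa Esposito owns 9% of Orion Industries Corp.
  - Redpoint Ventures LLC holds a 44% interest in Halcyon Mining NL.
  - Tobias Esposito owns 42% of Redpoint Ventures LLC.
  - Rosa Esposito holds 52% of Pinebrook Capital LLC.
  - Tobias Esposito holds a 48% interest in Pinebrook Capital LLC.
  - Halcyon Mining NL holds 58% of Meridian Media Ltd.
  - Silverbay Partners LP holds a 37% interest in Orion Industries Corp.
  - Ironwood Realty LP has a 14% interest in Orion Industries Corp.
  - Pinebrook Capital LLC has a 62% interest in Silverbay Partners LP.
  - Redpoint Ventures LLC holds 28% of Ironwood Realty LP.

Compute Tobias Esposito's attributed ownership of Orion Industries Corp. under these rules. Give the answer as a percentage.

33.8608%

By sibling attribution (R2), Tobias Esposito is treated as also owning Rosa Esposito's interest in Pinebrook Capital LLC, giving 48% + 52% = 100%.
By sibling attribution (R2), Tobias Esposito is treated as also owning Rosa Esposito's interest in Redpoint Ventures LLC, giving 42% + 7% = 49%.
By sibling attribution (R2), Tobias Esposito is treated as owning Rosa Esposito's 9% interest in Orion Industries Corp.
Chain via Pinebrook Capital LLC → Silverbay Partners LP (R3): 100% × 62% × 37% = 22.94% of Orion Industries Corp.
Chain via Redpoint Ventures LLC → Ironwood Realty LP (R3): 49% × 28% × 14% = 1.9208% of Orion Industries Corp.
Direct interest in Orion Industries Corp: 9%.
Aggregating (R1): 22.94% + 1.9208% + 9% = 33.8608%.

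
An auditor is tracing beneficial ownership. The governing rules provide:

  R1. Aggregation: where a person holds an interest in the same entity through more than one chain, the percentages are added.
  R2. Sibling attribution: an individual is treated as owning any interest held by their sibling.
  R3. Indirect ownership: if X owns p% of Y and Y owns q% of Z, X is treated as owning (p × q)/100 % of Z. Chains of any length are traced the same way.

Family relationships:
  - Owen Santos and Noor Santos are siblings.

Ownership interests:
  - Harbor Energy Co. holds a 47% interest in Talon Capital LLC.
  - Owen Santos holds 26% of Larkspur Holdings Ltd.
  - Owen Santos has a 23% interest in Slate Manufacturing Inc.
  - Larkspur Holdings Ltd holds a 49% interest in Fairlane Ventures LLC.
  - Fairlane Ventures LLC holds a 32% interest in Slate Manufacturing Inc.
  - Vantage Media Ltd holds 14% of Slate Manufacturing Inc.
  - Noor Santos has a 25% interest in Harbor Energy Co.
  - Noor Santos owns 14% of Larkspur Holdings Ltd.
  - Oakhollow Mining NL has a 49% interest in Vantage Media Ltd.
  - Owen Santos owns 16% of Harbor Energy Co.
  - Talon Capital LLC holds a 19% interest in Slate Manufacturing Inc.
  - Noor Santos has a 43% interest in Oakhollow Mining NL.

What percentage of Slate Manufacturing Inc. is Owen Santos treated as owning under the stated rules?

By sibling attribution (R2), Owen Santos is treated as also owning Noor Santos's interest in Harbor Energy Co, giving 16% + 25% = 41%.
By sibling attribution (R2), Owen Santos is treated as also owning Noor Santos's interest in Larkspur Holdings Ltd, giving 26% + 14% = 40%.
By sibling attribution (R2), Owen Santos is treated as owning Noor Santos's 43% interest in Oakhollow Mining NL.
Chain via Harbor Energy Co. → Talon Capital LLC (R3): 41% × 47% × 19% = 3.6613% of Slate Manufacturing Inc.
Chain via Larkspur Holdings Ltd → Fairlane Ventures LLC (R3): 40% × 49% × 32% = 6.272% of Slate Manufacturing Inc.
Direct interest in Slate Manufacturing Inc: 23%.
Chain via Oakhollow Mining NL → Vantage Media Ltd (R3): 43% × 49% × 14% = 2.9498% of Slate Manufacturing Inc.
Aggregating (R1): 3.6613% + 6.272% + 23% + 2.9498% = 35.8831%.

35.8831%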